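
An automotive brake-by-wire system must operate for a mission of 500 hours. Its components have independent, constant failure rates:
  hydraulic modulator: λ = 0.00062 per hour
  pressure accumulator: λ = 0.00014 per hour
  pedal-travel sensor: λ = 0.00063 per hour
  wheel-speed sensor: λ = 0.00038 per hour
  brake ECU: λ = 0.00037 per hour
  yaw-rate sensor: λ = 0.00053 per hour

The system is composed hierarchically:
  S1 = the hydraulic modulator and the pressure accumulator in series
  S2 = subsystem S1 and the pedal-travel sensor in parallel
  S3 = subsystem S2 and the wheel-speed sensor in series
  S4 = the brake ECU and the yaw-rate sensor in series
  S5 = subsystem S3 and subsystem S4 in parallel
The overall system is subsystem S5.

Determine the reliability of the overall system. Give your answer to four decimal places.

0.9117

R(hydraulic modulator) = exp(−0.00062 × 500) = 0.733447
R(pressure accumulator) = exp(−0.00014 × 500) = 0.932394
R(pedal-travel sensor) = exp(−0.00063 × 500) = 0.729789
R(wheel-speed sensor) = exp(−0.00038 × 500) = 0.826959
R(brake ECU) = exp(−0.00037 × 500) = 0.831104
R(yaw-rate sensor) = exp(−0.00053 × 500) = 0.767206
Series (hydraulic modulator and pressure accumulator): 0.733447 × 0.932394 = 0.683862
Parallel ([0.683862] and pedal-travel sensor): 1 − (1 − 0.683862)(1 − 0.729789) = 0.914576
Series ([0.914576] and wheel-speed sensor): 0.914576 × 0.826959 = 0.756317
Series (brake ECU and yaw-rate sensor): 0.831104 × 0.767206 = 0.637628
Parallel ([0.756317] and [0.637628]): 1 − (1 − 0.756317)(1 − 0.637628) = 0.9117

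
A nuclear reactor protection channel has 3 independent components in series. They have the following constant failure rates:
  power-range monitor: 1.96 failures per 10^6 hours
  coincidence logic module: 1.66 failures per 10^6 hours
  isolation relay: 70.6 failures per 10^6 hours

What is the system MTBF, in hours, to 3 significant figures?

13500

Series of exponential components: λ_sys = Σ λ_i
λ_sys = 0.00000196 + 0.00000166 + 0.0000706 = 7.4220e-05 /h
MTBF = 1 / λ_sys = 13500 h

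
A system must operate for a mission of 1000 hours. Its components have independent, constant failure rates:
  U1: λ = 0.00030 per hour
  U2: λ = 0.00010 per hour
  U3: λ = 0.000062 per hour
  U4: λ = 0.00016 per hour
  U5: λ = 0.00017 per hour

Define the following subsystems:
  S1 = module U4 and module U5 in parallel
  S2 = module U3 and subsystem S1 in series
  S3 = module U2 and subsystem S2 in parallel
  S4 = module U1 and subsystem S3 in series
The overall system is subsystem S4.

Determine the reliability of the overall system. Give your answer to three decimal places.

R(U1) = exp(−0.00030 × 1000) = 0.74082
R(U2) = exp(−0.00010 × 1000) = 0.90484
R(U3) = exp(−0.000062 × 1000) = 0.93988
R(U4) = exp(−0.00016 × 1000) = 0.85214
R(U5) = exp(−0.00017 × 1000) = 0.84366
Parallel (U4 and U5): 1 − (1 − 0.85214)(1 − 0.84366) = 0.97688
Series (U3 and [0.97688]): 0.93988 × 0.97688 = 0.91815
Parallel (U2 and [0.91815]): 1 − (1 − 0.90484)(1 − 0.91815) = 0.99221
Series (U1 and [0.99221]): 0.74082 × 0.99221 = 0.735

0.735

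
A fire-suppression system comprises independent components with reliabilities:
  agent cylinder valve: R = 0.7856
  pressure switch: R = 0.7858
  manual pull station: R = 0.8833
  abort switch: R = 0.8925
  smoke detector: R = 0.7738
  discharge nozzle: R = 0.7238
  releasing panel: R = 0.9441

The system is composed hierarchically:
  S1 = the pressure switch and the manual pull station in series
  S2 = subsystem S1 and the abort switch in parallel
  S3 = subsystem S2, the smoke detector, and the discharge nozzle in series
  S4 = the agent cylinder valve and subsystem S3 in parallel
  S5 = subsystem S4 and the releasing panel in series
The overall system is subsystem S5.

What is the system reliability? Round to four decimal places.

Series (pressure switch and manual pull station): 0.785800 × 0.883300 = 0.694097
Parallel ([0.694097] and abort switch): 1 − (1 − 0.694097)(1 − 0.892500) = 0.967115
Series ([0.967115], smoke detector, and discharge nozzle): 0.967115 × 0.773800 × 0.723800 = 0.541658
Parallel (agent cylinder valve and [0.541658]): 1 − (1 − 0.785600)(1 − 0.541658) = 0.901731
Series ([0.901731] and releasing panel): 0.901731 × 0.944100 = 0.8513

0.8513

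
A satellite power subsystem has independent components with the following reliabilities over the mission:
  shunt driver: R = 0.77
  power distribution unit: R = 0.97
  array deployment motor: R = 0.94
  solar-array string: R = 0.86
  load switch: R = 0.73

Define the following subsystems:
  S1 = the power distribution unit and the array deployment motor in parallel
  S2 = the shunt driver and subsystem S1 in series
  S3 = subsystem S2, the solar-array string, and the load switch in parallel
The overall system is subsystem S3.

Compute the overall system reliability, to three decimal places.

0.991

Parallel (power distribution unit and array deployment motor): 1 − (1 − 0.97000)(1 − 0.94000) = 0.99820
Series (shunt driver and [0.99820]): 0.77000 × 0.99820 = 0.76861
Parallel ([0.76861], solar-array string, and load switch): 1 − (1 − 0.76861)(1 − 0.86000)(1 − 0.73000) = 0.991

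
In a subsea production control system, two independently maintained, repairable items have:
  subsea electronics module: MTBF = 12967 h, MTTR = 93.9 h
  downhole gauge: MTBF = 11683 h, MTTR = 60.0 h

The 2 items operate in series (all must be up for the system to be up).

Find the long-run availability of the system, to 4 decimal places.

A(subsea electronics module) = MTBF/(MTBF+MTTR) = 12967/(12967+93.9) = 0.992811
A(downhole gauge) = MTBF/(MTBF+MTTR) = 11683/(11683+60.0) = 0.994891
Series availability: 0.992811 × 0.994891 = 0.9877

0.9877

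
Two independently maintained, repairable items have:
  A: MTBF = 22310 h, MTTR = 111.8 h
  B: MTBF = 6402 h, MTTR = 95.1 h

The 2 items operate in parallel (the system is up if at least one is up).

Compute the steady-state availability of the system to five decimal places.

A(A) = MTBF/(MTBF+MTTR) = 22310/(22310+111.8) = 0.995014
A(B) = MTBF/(MTBF+MTTR) = 6402/(6402+95.1) = 0.985363
Parallel availability: 1 − (1 − 0.995014)(1 − 0.985363) = 0.99993

0.99993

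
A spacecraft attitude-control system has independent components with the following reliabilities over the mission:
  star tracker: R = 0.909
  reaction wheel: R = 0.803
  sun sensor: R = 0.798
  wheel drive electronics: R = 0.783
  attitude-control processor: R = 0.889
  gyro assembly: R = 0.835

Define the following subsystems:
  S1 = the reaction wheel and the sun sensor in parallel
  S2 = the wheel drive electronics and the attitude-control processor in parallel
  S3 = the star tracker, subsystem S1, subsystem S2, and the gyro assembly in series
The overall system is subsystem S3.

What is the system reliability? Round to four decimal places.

Parallel (reaction wheel and sun sensor): 1 − (1 − 0.803000)(1 − 0.798000) = 0.960206
Parallel (wheel drive electronics and attitude-control processor): 1 − (1 − 0.783000)(1 − 0.889000) = 0.975913
Series (star tracker, [0.960206], [0.975913], and gyro assembly): 0.909000 × 0.960206 × 0.975913 × 0.835000 = 0.7113

0.7113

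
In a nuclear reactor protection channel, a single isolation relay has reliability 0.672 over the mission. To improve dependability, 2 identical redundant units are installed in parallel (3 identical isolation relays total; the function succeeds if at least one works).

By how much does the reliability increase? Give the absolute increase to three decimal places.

R_before = 0.672
R_after = 1 − (1 − 0.672)^3 = 0.965
ΔR = 0.965 − 0.672 = 0.293

0.293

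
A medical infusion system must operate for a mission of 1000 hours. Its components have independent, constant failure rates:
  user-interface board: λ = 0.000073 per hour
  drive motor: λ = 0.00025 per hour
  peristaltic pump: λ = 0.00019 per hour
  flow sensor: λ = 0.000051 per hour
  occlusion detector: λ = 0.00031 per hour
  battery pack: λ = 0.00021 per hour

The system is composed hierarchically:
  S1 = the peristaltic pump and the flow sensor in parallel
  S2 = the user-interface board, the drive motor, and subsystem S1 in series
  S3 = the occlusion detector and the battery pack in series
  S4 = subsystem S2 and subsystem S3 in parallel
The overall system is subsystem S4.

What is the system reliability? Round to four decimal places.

R(user-interface board) = exp(−0.000073 × 1000) = 0.929601
R(drive motor) = exp(−0.00025 × 1000) = 0.778801
R(peristaltic pump) = exp(−0.00019 × 1000) = 0.826959
R(flow sensor) = exp(−0.000051 × 1000) = 0.950279
R(occlusion detector) = exp(−0.00031 × 1000) = 0.733447
R(battery pack) = exp(−0.00021 × 1000) = 0.810584
Parallel (peristaltic pump and flow sensor): 1 − (1 − 0.826959)(1 − 0.950279) = 0.991396
Series (user-interface board, drive motor, and [0.991396]): 0.929601 × 0.778801 × 0.991396 = 0.717745
Series (occlusion detector and battery pack): 0.733447 × 0.810584 = 0.594520
Parallel ([0.717745] and [0.594520]): 1 − (1 − 0.717745)(1 − 0.594520) = 0.8856

0.8856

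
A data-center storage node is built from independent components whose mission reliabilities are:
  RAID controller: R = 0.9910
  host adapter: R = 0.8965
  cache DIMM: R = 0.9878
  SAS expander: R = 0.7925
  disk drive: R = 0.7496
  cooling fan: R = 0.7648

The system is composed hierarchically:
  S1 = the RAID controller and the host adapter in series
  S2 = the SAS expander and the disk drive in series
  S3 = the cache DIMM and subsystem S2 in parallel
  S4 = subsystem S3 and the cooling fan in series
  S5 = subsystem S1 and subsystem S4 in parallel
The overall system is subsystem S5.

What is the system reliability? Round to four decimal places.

Series (RAID controller and host adapter): 0.991000 × 0.896500 = 0.888432
Series (SAS expander and disk drive): 0.792500 × 0.749600 = 0.594058
Parallel (cache DIMM and [0.594058]): 1 − (1 − 0.987800)(1 − 0.594058) = 0.995048
Series ([0.995048] and cooling fan): 0.995048 × 0.764800 = 0.761013
Parallel ([0.888432] and [0.761013]): 1 − (1 − 0.888432)(1 − 0.761013) = 0.9733

0.9733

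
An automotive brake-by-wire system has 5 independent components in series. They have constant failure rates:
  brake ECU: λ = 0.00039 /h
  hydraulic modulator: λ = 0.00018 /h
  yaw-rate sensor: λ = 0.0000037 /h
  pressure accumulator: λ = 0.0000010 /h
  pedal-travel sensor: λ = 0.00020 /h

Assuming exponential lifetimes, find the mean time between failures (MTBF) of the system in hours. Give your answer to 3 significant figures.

Series of exponential components: λ_sys = Σ λ_i
λ_sys = 0.00039 + 0.00018 + 0.0000037 + 0.0000010 + 0.00020 = 7.7470e-04 /h
MTBF = 1 / λ_sys = 1290 h

1290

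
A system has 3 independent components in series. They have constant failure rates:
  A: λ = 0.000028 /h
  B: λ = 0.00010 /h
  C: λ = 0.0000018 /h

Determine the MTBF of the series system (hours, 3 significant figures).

7700

Series of exponential components: λ_sys = Σ λ_i
λ_sys = 0.000028 + 0.00010 + 0.0000018 = 1.2980e-04 /h
MTBF = 1 / λ_sys = 7700 h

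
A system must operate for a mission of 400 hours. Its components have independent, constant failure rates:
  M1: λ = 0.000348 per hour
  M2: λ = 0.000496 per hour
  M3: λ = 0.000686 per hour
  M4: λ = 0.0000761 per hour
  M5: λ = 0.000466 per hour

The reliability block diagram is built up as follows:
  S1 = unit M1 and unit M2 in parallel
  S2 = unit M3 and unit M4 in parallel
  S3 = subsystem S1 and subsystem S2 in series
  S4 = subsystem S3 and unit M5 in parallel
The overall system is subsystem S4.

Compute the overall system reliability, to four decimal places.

0.9948

R(M1) = exp(−0.000348 × 400) = 0.870054
R(M2) = exp(−0.000496 × 400) = 0.820042
R(M3) = exp(−0.000686 × 400) = 0.760028
R(M4) = exp(−0.0000761 × 400) = 0.970019
R(M5) = exp(−0.000466 × 400) = 0.829942
Parallel (M1 and M2): 1 − (1 − 0.870054)(1 − 0.820042) = 0.976615
Parallel (M3 and M4): 1 − (1 − 0.760028)(1 − 0.970019) = 0.992805
Series ([0.976615] and [0.992805]): 0.976615 × 0.992805 = 0.969588
Parallel ([0.969588] and M5): 1 − (1 − 0.969588)(1 − 0.829942) = 0.9948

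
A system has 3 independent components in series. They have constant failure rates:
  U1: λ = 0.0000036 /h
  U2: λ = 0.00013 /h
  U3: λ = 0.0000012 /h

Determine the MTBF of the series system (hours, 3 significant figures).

Series of exponential components: λ_sys = Σ λ_i
λ_sys = 0.0000036 + 0.00013 + 0.0000012 = 1.3480e-04 /h
MTBF = 1 / λ_sys = 7420 h

7420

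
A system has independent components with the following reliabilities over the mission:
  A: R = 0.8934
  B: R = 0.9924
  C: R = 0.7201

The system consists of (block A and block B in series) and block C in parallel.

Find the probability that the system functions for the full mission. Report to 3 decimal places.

0.968

Series (A and B): 0.89340 × 0.99240 = 0.88661
Parallel ([0.88661] and C): 1 − (1 − 0.88661)(1 − 0.72010) = 0.968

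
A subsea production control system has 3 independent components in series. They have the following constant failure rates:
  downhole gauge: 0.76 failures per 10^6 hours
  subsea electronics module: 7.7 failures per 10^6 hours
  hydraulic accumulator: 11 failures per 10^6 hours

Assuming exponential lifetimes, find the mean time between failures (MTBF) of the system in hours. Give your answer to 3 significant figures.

Series of exponential components: λ_sys = Σ λ_i
λ_sys = 0.00000076 + 0.0000077 + 0.000011 = 1.9460e-05 /h
MTBF = 1 / λ_sys = 51400 h

51400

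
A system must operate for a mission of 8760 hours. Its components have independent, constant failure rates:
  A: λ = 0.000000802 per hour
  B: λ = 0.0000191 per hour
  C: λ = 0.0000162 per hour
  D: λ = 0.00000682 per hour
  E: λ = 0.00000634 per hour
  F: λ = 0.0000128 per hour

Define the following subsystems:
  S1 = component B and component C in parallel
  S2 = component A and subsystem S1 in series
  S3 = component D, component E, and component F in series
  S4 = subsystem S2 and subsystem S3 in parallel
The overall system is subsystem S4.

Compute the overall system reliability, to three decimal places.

0.994

R(A) = exp(−0.000000802 × 8760) = 0.99300
R(B) = exp(−0.0000191 × 8760) = 0.84593
R(C) = exp(−0.0000162 × 8760) = 0.86770
R(D) = exp(−0.00000682 × 8760) = 0.94201
R(E) = exp(−0.00000634 × 8760) = 0.94598
R(F) = exp(−0.0000128 × 8760) = 0.89393
Parallel (B and C): 1 − (1 − 0.84593)(1 − 0.86770) = 0.97962
Series (A and [0.97962]): 0.99300 × 0.97962 = 0.97276
Series (D, E, and F): 0.94201 × 0.94598 × 0.89393 = 0.79660
Parallel ([0.97276] and [0.79660]): 1 − (1 − 0.97276)(1 − 0.79660) = 0.994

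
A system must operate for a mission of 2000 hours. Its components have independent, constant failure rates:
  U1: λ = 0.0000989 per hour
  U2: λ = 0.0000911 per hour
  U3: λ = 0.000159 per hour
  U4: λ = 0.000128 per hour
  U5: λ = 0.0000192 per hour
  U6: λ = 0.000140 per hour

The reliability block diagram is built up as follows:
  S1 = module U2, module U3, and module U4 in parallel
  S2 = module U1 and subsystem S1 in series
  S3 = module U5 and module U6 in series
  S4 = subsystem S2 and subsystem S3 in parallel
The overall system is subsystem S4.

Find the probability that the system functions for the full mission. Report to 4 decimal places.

0.9488

R(U1) = exp(−0.0000989 × 2000) = 0.820534
R(U2) = exp(−0.0000911 × 2000) = 0.833435
R(U3) = exp(−0.000159 × 2000) = 0.727603
R(U4) = exp(−0.000128 × 2000) = 0.774142
R(U5) = exp(−0.0000192 × 2000) = 0.962328
R(U6) = exp(−0.000140 × 2000) = 0.755784
Parallel (U2, U3, and U4): 1 − (1 − 0.833435)(1 − 0.727603)(1 − 0.774142) = 0.989752
Series (U1 and [0.989752]): 0.820534 × 0.989752 = 0.812125
Series (U5 and U6): 0.962328 × 0.755784 = 0.727312
Parallel ([0.812125] and [0.727312]): 1 − (1 − 0.812125)(1 − 0.727312) = 0.9488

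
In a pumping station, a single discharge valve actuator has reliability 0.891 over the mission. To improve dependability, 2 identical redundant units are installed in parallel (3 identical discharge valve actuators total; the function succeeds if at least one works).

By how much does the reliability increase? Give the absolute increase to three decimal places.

R_before = 0.891
R_after = 1 − (1 − 0.891)^3 = 0.999
ΔR = 0.999 − 0.891 = 0.108

0.108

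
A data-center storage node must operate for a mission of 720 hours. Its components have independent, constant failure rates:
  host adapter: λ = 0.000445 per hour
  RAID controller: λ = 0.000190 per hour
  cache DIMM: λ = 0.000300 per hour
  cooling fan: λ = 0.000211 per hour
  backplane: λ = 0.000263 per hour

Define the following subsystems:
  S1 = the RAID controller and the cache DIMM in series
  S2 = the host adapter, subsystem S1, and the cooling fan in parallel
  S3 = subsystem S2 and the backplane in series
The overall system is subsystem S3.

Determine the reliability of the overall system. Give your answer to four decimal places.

0.8180

R(host adapter) = exp(−0.000445 × 720) = 0.725859
R(RAID controller) = exp(−0.000190 × 720) = 0.872145
R(cache DIMM) = exp(−0.000300 × 720) = 0.805735
R(cooling fan) = exp(−0.000211 × 720) = 0.859057
R(backplane) = exp(−0.000263 × 720) = 0.827489
Series (RAID controller and cache DIMM): 0.872145 × 0.805735 = 0.702718
Parallel (host adapter, [0.702718], and cooling fan): 1 − (1 − 0.725859)(1 − 0.702718)(1 − 0.859057) = 0.988514
Series ([0.988514] and backplane): 0.988514 × 0.827489 = 0.8180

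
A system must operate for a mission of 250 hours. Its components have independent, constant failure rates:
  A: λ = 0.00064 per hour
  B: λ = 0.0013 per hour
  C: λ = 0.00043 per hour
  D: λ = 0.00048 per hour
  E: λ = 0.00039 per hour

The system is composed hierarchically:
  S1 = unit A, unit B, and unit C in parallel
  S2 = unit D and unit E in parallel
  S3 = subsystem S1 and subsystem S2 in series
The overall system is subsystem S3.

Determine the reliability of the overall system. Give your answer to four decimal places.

R(A) = exp(−0.00064 × 250) = 0.852144
R(B) = exp(−0.0013 × 250) = 0.722527
R(C) = exp(−0.00043 × 250) = 0.898077
R(D) = exp(−0.00048 × 250) = 0.886920
R(E) = exp(−0.00039 × 250) = 0.907102
Parallel (A, B, and C): 1 − (1 − 0.852144)(1 − 0.722527)(1 − 0.898077) = 0.995819
Parallel (D and E): 1 − (1 − 0.886920)(1 − 0.907102) = 0.989495
Series ([0.995819] and [0.989495]): 0.995819 × 0.989495 = 0.9854

0.9854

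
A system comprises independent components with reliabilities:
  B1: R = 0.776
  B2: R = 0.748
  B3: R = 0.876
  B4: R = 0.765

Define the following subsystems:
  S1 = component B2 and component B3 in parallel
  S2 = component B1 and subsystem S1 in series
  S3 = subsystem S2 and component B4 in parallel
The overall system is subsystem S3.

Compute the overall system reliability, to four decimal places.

0.9417

Parallel (B2 and B3): 1 − (1 − 0.748000)(1 − 0.876000) = 0.968752
Series (B1 and [0.968752]): 0.776000 × 0.968752 = 0.751752
Parallel ([0.751752] and B4): 1 − (1 − 0.751752)(1 − 0.765000) = 0.9417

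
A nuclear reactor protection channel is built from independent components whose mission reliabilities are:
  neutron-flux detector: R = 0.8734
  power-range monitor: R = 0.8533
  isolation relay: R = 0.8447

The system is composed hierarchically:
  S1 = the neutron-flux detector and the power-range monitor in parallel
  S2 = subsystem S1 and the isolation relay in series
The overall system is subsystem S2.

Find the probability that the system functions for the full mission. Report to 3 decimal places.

0.829

Parallel (neutron-flux detector and power-range monitor): 1 − (1 − 0.87340)(1 − 0.85330) = 0.98143
Series ([0.98143] and isolation relay): 0.98143 × 0.84470 = 0.829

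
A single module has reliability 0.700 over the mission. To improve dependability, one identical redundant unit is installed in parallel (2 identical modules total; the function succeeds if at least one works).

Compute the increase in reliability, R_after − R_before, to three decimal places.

R_before = 0.700
R_after = 1 − (1 − 0.700)^2 = 0.910
ΔR = 0.910 − 0.700 = 0.210

0.210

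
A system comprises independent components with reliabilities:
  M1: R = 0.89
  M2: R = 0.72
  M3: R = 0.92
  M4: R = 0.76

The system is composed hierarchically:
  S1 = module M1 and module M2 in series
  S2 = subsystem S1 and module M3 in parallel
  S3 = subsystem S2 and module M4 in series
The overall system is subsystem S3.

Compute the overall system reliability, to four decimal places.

0.7382

Series (M1 and M2): 0.890000 × 0.720000 = 0.640800
Parallel ([0.640800] and M3): 1 − (1 − 0.640800)(1 − 0.920000) = 0.971264
Series ([0.971264] and M4): 0.971264 × 0.760000 = 0.7382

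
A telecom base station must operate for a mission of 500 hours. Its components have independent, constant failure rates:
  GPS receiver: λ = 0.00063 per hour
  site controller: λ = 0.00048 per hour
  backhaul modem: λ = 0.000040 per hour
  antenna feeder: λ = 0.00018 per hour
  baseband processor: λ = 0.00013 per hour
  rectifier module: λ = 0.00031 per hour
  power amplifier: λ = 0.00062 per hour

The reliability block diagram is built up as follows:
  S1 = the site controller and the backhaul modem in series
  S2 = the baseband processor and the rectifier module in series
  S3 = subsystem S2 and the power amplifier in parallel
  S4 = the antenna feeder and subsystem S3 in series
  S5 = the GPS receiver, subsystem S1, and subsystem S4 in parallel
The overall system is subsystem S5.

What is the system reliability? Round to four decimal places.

R(GPS receiver) = exp(−0.00063 × 500) = 0.729789
R(site controller) = exp(−0.00048 × 500) = 0.786628
R(backhaul modem) = exp(−0.000040 × 500) = 0.980199
R(antenna feeder) = exp(−0.00018 × 500) = 0.913931
R(baseband processor) = exp(−0.00013 × 500) = 0.937067
R(rectifier module) = exp(−0.00031 × 500) = 0.856415
R(power amplifier) = exp(−0.00062 × 500) = 0.733447
Series (site controller and backhaul modem): 0.786628 × 0.980199 = 0.771052
Series (baseband processor and rectifier module): 0.937067 × 0.856415 = 0.802518
Parallel ([0.802518] and power amplifier): 1 − (1 − 0.802518)(1 − 0.733447) = 0.947361
Series (antenna feeder and [0.947361]): 0.913931 × 0.947361 = 0.865823
Parallel (GPS receiver, [0.771052], and [0.865823]): 1 − (1 − 0.729789)(1 − 0.771052)(1 − 0.865823) = 0.9917

0.9917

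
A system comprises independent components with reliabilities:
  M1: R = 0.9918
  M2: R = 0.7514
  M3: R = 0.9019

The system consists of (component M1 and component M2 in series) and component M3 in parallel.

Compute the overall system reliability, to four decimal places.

0.9750

Series (M1 and M2): 0.991800 × 0.751400 = 0.745239
Parallel ([0.745239] and M3): 1 − (1 − 0.745239)(1 − 0.901900) = 0.9750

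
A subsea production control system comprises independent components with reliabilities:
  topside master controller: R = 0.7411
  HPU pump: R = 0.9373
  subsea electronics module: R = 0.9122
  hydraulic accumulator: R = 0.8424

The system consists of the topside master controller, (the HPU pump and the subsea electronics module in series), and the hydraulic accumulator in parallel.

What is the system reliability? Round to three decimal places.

Series (HPU pump and subsea electronics module): 0.93730 × 0.91220 = 0.85501
Parallel (topside master controller, [0.85501], and hydraulic accumulator): 1 − (1 − 0.74110)(1 − 0.85501)(1 − 0.84240) = 0.994

0.994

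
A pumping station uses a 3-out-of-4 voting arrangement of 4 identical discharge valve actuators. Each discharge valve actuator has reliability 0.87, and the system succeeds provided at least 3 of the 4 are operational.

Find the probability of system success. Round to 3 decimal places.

R = Σ_{i=3}^{4} C(4,i) p^i (1−p)^{4−i} with p = 0.87
C(4,3)·0.87^3·0.13^1 = 0.34242
C(4,4)·0.87^4·0.13^0 = 0.57290
Sum = 0.915

0.915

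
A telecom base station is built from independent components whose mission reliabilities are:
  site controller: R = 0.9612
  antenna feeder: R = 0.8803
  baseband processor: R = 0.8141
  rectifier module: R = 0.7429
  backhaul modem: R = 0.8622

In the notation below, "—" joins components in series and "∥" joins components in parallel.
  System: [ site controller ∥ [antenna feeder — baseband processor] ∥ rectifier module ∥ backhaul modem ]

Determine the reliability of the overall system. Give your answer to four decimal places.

Series (antenna feeder and baseband processor): 0.880300 × 0.814100 = 0.716652
Parallel (site controller, [0.716652], rectifier module, and backhaul modem): 1 − (1 − 0.961200)(1 − 0.716652)(1 − 0.742900)(1 − 0.862200) = 0.9996

0.9996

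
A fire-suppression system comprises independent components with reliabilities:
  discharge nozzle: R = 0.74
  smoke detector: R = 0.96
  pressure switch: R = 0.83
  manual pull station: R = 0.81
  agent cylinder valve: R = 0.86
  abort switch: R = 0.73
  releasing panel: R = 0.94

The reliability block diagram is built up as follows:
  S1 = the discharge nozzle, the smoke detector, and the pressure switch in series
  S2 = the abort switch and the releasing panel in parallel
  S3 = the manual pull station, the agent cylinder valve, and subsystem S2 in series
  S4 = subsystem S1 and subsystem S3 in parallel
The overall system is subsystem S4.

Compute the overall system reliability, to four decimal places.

Series (discharge nozzle, smoke detector, and pressure switch): 0.740000 × 0.960000 × 0.830000 = 0.589632
Parallel (abort switch and releasing panel): 1 − (1 − 0.730000)(1 − 0.940000) = 0.983800
Series (manual pull station, agent cylinder valve, and [0.983800]): 0.810000 × 0.860000 × 0.983800 = 0.685315
Parallel ([0.589632] and [0.685315]): 1 − (1 − 0.589632)(1 − 0.685315) = 0.8709

0.8709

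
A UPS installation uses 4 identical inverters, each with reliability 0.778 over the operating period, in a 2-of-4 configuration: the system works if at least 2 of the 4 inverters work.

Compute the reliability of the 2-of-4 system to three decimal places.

R = Σ_{i=2}^{4} C(4,i) p^i (1−p)^{4−i} with p = 0.778
C(4,2)·0.778^2·0.222^2 = 0.17898
C(4,3)·0.778^3·0.222^1 = 0.41817
C(4,4)·0.778^4·0.222^0 = 0.36637
Sum = 0.964

0.964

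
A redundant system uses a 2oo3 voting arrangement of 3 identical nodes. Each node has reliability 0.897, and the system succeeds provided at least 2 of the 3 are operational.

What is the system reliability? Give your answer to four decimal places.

0.9704

R = Σ_{i=2}^{3} C(3,i) p^i (1−p)^{3−i} with p = 0.897
C(3,2)·0.897^2·0.103^1 = 0.248624
C(3,3)·0.897^3·0.103^0 = 0.721734
Sum = 0.9704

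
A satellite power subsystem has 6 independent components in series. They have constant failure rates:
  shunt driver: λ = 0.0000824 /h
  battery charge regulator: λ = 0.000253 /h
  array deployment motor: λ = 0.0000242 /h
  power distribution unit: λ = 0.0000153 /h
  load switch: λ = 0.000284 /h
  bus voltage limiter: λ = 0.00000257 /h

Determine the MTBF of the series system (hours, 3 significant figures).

1510

Series of exponential components: λ_sys = Σ λ_i
λ_sys = 0.0000824 + 0.000253 + 0.0000242 + 0.0000153 + 0.000284 + 0.00000257 = 6.6147e-04 /h
MTBF = 1 / λ_sys = 1510 h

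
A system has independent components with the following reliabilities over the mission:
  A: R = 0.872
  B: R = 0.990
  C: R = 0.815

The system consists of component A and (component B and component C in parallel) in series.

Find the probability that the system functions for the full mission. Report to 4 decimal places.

Parallel (B and C): 1 − (1 − 0.990000)(1 − 0.815000) = 0.998150
Series (A and [0.998150]): 0.872000 × 0.998150 = 0.8704

0.8704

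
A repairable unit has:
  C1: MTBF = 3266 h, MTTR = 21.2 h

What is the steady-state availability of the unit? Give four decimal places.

A(C1) = MTBF/(MTBF+MTTR) = 3266/(3266+21.2) = 0.9936

0.9936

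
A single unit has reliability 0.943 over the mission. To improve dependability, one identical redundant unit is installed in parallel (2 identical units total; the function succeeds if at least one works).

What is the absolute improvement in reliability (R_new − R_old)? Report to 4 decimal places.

0.0538

R_before = 0.943
R_after = 1 − (1 − 0.943)^2 = 0.9968
ΔR = 0.9968 − 0.943 = 0.0538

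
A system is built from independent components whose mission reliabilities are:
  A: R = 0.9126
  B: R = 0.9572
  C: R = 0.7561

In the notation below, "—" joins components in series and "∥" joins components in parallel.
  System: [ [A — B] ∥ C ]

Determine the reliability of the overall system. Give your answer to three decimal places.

Series (A and B): 0.91260 × 0.95720 = 0.87354
Parallel ([0.87354] and C): 1 − (1 − 0.87354)(1 − 0.75610) = 0.969

0.969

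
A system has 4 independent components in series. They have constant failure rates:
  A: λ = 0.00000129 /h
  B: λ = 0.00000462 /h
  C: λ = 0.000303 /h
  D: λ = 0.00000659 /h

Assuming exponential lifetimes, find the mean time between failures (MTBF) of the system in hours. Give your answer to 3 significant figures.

Series of exponential components: λ_sys = Σ λ_i
λ_sys = 0.00000129 + 0.00000462 + 0.000303 + 0.00000659 = 3.1550e-04 /h
MTBF = 1 / λ_sys = 3170 h

3170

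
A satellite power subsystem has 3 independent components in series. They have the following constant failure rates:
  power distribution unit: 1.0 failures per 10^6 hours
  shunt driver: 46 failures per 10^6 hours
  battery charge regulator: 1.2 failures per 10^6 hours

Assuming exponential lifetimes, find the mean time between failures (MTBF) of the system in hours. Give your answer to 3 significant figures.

Series of exponential components: λ_sys = Σ λ_i
λ_sys = 0.0000010 + 0.000046 + 0.0000012 = 4.8200e-05 /h
MTBF = 1 / λ_sys = 20700 h

20700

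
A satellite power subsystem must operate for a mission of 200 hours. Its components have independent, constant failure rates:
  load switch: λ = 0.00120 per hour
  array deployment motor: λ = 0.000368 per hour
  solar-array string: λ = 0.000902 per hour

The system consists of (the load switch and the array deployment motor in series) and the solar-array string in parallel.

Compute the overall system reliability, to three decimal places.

0.956

R(load switch) = exp(−0.00120 × 200) = 0.78663
R(array deployment motor) = exp(−0.000368 × 200) = 0.92904
R(solar-array string) = exp(−0.000902 × 200) = 0.83494
Series (load switch and array deployment motor): 0.78663 × 0.92904 = 0.73081
Parallel ([0.73081] and solar-array string): 1 − (1 − 0.73081)(1 − 0.83494) = 0.956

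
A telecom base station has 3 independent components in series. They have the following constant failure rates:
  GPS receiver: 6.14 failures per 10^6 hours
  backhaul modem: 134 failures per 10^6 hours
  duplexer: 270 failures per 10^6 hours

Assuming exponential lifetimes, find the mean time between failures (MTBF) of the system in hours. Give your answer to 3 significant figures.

Series of exponential components: λ_sys = Σ λ_i
λ_sys = 0.00000614 + 0.000134 + 0.000270 = 4.1014e-04 /h
MTBF = 1 / λ_sys = 2440 h

2440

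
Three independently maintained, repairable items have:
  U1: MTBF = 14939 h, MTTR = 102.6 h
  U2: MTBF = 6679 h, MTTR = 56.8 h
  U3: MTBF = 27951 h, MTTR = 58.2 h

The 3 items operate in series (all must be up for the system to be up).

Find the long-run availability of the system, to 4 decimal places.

0.9828

A(U1) = MTBF/(MTBF+MTTR) = 14939/(14939+102.6) = 0.993179
A(U2) = MTBF/(MTBF+MTTR) = 6679/(6679+56.8) = 0.991567
A(U3) = MTBF/(MTBF+MTTR) = 27951/(27951+58.2) = 0.997922
Series availability: 0.993179 × 0.991567 × 0.997922 = 0.9828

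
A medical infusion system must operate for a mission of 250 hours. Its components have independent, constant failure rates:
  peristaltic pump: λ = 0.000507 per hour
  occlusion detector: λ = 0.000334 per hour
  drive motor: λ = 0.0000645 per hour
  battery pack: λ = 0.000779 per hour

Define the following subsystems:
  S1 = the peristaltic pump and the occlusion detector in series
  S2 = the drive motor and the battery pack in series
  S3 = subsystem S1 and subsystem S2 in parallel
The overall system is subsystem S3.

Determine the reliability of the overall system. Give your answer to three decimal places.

0.964

R(peristaltic pump) = exp(−0.000507 × 250) = 0.88095
R(occlusion detector) = exp(−0.000334 × 250) = 0.91989
R(drive motor) = exp(−0.0000645 × 250) = 0.98400
R(battery pack) = exp(−0.000779 × 250) = 0.82304
Series (peristaltic pump and occlusion detector): 0.88095 × 0.91989 = 0.81038
Series (drive motor and battery pack): 0.98400 × 0.82304 = 0.80987
Parallel ([0.81038] and [0.80987]): 1 − (1 − 0.81038)(1 − 0.80987) = 0.964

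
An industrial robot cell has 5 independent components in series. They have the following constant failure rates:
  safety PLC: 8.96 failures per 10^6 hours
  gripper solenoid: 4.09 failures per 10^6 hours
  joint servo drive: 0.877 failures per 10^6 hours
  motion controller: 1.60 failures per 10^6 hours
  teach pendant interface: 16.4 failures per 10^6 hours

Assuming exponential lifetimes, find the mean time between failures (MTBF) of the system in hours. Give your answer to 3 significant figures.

31300

Series of exponential components: λ_sys = Σ λ_i
λ_sys = 0.00000896 + 0.00000409 + 0.000000877 + 0.00000160 + 0.0000164 = 3.1927e-05 /h
MTBF = 1 / λ_sys = 31300 h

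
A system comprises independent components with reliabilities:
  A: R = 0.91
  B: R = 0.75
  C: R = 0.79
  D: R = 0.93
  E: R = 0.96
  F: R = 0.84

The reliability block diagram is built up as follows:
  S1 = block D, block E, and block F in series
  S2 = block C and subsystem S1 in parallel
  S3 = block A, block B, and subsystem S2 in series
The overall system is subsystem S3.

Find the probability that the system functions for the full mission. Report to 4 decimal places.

0.6467

Series (D, E, and F): 0.930000 × 0.960000 × 0.840000 = 0.749952
Parallel (C and [0.749952]): 1 − (1 − 0.790000)(1 − 0.749952) = 0.947490
Series (A, B, and [0.947490]): 0.910000 × 0.750000 × 0.947490 = 0.6467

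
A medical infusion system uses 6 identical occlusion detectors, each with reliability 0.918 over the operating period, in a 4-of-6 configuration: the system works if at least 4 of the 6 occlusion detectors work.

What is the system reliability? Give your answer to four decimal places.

R = Σ_{i=4}^{6} C(6,i) p^i (1−p)^{6−i} with p = 0.918
C(6,4)·0.918^4·0.082^2 = 0.071629
C(6,5)·0.918^5·0.082^1 = 0.320759
C(6,6)·0.918^6·0.082^0 = 0.598489
Sum = 0.9909

0.9909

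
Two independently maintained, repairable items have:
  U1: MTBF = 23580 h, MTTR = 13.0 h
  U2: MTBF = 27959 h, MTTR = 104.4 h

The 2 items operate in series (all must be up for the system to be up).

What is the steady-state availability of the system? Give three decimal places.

0.996

A(U1) = MTBF/(MTBF+MTTR) = 23580/(23580+13.0) = 0.999449
A(U2) = MTBF/(MTBF+MTTR) = 27959/(27959+104.4) = 0.996280
Series availability: 0.999449 × 0.996280 = 0.996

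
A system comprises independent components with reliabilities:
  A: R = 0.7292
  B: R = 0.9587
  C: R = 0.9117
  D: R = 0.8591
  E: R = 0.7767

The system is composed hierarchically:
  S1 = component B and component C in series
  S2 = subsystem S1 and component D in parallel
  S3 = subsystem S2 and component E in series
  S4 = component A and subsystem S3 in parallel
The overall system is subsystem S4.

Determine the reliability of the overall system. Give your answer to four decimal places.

Series (B and C): 0.958700 × 0.911700 = 0.874047
Parallel ([0.874047] and D): 1 − (1 − 0.874047)(1 − 0.859100) = 0.982253
Series ([0.982253] and E): 0.982253 × 0.776700 = 0.762916
Parallel (A and [0.762916]): 1 − (1 − 0.729200)(1 − 0.762916) = 0.9358

0.9358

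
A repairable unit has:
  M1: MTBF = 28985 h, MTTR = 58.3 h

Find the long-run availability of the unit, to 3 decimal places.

0.998

A(M1) = MTBF/(MTBF+MTTR) = 28985/(28985+58.3) = 0.998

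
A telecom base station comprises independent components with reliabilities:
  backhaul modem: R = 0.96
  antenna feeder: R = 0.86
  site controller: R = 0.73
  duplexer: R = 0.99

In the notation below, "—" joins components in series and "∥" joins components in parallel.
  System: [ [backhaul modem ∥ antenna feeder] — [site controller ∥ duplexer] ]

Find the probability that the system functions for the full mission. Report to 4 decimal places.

Parallel (backhaul modem and antenna feeder): 1 − (1 − 0.960000)(1 − 0.860000) = 0.994400
Parallel (site controller and duplexer): 1 − (1 − 0.730000)(1 − 0.990000) = 0.997300
Series ([0.994400] and [0.997300]): 0.994400 × 0.997300 = 0.9917

0.9917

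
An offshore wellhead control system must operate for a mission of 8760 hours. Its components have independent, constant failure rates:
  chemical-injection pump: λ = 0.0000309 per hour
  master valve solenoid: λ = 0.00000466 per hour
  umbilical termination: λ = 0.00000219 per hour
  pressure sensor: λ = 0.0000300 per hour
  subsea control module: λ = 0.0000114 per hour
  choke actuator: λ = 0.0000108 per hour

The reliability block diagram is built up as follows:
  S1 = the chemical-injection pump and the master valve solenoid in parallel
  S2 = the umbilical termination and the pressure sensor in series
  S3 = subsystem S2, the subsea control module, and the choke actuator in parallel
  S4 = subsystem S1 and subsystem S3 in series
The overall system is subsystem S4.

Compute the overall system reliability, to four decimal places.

R(chemical-injection pump) = exp(−0.0000309 × 8760) = 0.762858
R(master valve solenoid) = exp(−0.00000466 × 8760) = 0.960000
R(umbilical termination) = exp(−0.00000219 × 8760) = 0.980998
R(pressure sensor) = exp(−0.0000300 × 8760) = 0.768896
R(subsea control module) = exp(−0.0000114 × 8760) = 0.904960
R(choke actuator) = exp(−0.0000108 × 8760) = 0.909729
Parallel (chemical-injection pump and master valve solenoid): 1 − (1 − 0.762858)(1 − 0.960000) = 0.990514
Series (umbilical termination and pressure sensor): 0.980998 × 0.768896 = 0.754285
Parallel ([0.754285], subsea control module, and choke actuator): 1 − (1 − 0.754285)(1 − 0.904960)(1 − 0.909729) = 0.997892
Series ([0.990514] and [0.997892]): 0.990514 × 0.997892 = 0.9884

0.9884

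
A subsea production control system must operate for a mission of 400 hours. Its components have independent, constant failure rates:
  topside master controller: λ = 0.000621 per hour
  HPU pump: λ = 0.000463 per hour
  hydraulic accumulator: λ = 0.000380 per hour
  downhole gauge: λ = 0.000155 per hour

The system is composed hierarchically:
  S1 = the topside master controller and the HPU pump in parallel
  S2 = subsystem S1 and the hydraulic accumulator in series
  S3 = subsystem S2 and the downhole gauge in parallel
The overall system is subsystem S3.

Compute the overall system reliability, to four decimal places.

R(topside master controller) = exp(−0.000621 × 400) = 0.780048
R(HPU pump) = exp(−0.000463 × 400) = 0.830938
R(hydraulic accumulator) = exp(−0.000380 × 400) = 0.858988
R(downhole gauge) = exp(−0.000155 × 400) = 0.939883
Parallel (topside master controller and HPU pump): 1 − (1 − 0.780048)(1 − 0.830938) = 0.962814
Series ([0.962814] and hydraulic accumulator): 0.962814 × 0.858988 = 0.827046
Parallel ([0.827046] and downhole gauge): 1 − (1 − 0.827046)(1 − 0.939883) = 0.9896

0.9896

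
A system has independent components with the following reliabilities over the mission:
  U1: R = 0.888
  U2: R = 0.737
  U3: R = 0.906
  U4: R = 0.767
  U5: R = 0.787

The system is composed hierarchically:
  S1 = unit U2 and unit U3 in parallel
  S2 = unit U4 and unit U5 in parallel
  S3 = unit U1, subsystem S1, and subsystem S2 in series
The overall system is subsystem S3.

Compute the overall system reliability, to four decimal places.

0.8231

Parallel (U2 and U3): 1 − (1 − 0.737000)(1 − 0.906000) = 0.975278
Parallel (U4 and U5): 1 − (1 − 0.767000)(1 − 0.787000) = 0.950371
Series (U1, [0.975278], and [0.950371]): 0.888000 × 0.975278 × 0.950371 = 0.8231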